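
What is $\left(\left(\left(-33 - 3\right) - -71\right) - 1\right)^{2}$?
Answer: $1156$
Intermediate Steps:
$\left(\left(\left(-33 - 3\right) - -71\right) - 1\right)^{2} = \left(\left(\left(-33 - 3\right) + 71\right) - 1\right)^{2} = \left(\left(-36 + 71\right) - 1\right)^{2} = \left(35 - 1\right)^{2} = 34^{2} = 1156$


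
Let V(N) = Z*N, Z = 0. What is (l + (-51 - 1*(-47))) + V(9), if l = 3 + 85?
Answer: 84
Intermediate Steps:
V(N) = 0 (V(N) = 0*N = 0)
l = 88
(l + (-51 - 1*(-47))) + V(9) = (88 + (-51 - 1*(-47))) + 0 = (88 + (-51 + 47)) + 0 = (88 - 4) + 0 = 84 + 0 = 84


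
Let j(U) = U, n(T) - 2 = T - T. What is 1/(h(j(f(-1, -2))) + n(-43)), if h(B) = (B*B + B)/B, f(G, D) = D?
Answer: 1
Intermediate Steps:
n(T) = 2 (n(T) = 2 + (T - T) = 2 + 0 = 2)
h(B) = (B + B**2)/B (h(B) = (B**2 + B)/B = (B + B**2)/B)
1/(h(j(f(-1, -2))) + n(-43)) = 1/((1 - 2) + 2) = 1/(-1 + 2) = 1/1 = 1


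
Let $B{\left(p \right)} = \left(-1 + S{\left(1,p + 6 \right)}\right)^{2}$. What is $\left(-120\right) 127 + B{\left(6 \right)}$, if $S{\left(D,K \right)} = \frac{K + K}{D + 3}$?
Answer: $-15215$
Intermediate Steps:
$S{\left(D,K \right)} = \frac{2 K}{3 + D}$
$B{\left(p \right)} = \left(2 + \frac{p}{2}\right)^{2}$ ($B{\left(p \right)} = \left(-1 + \frac{2 \left(p + 6\right)}{3 + 1}\right)^{2} = \left(-1 + \frac{2 \left(6 + p\right)}{4}\right)^{2} = \left(-1 + 2 \left(6 + p\right) \frac{1}{4}\right)^{2} = \left(-1 + \left(3 + \frac{p}{2}\right)\right)^{2} = \left(2 + \frac{p}{2}\right)^{2}$)
$\left(-120\right) 127 + B{\left(6 \right)} = \left(-120\right) 127 + \frac{\left(4 + 6\right)^{2}}{4} = -15240 + \frac{10^{2}}{4} = -15240 + \frac{1}{4} \cdot 100 = -15240 + 25 = -15215$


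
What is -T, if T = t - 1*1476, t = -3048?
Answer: 4524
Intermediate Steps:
T = -4524 (T = -3048 - 1*1476 = -3048 - 1476 = -4524)
-T = -1*(-4524) = 4524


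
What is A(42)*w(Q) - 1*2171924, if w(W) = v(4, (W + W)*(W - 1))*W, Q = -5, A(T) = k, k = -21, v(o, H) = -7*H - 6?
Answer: -2216654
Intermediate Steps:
v(o, H) = -6 - 7*H
A(T) = -21
w(W) = W*(-6 - 14*W*(-1 + W)) (w(W) = (-6 - 7*(W + W)*(W - 1))*W = (-6 - 7*2*W*(-1 + W))*W = (-6 - 14*W*(-1 + W))*W = W*(-6 - 14*W*(-1 + W)))
A(42)*w(Q) - 1*2171924 = -(-42)*(-5)*(3 + 7*(-5)*(-1 - 5)) - 1*2171924 = -(-42)*(-5)*(3 + 7*(-5)*(-6)) - 2171924 = -(-42)*(-5)*(3 + 210) - 2171924 = -(-42)*(-5)*213 - 2171924 = -21*2130 - 2171924 = -44730 - 2171924 = -2216654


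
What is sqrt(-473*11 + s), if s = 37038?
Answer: sqrt(31835) ≈ 178.42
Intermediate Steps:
sqrt(-473*11 + s) = sqrt(-473*11 + 37038) = sqrt(-5203 + 37038) = sqrt(31835)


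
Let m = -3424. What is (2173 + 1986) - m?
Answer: 7583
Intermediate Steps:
(2173 + 1986) - m = (2173 + 1986) - 1*(-3424) = 4159 + 3424 = 7583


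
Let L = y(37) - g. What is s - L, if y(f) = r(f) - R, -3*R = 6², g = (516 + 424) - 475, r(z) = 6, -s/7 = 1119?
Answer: -7386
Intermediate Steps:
s = -7833 (s = -7*1119 = -7833)
g = 465 (g = 940 - 475 = 465)
R = -12 (R = -⅓*6² = -⅓*36 = -12)
y(f) = 18 (y(f) = 6 - 1*(-12) = 6 + 12 = 18)
L = -447 (L = 18 - 1*465 = 18 - 465 = -447)
s - L = -7833 - 1*(-447) = -7833 + 447 = -7386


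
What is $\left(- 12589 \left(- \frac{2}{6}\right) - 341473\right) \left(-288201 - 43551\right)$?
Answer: $111892208720$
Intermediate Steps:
$\left(- 12589 \left(- \frac{2}{6}\right) - 341473\right) \left(-288201 - 43551\right) = \left(- 12589 \left(\left(-2\right) \frac{1}{6}\right) - 341473\right) \left(-331752\right) = \left(\left(-12589\right) \left(- \frac{1}{3}\right) - 341473\right) \left(-331752\right) = \left(\frac{12589}{3} - 341473\right) \left(-331752\right) = \left(- \frac{1011830}{3}\right) \left(-331752\right) = 111892208720$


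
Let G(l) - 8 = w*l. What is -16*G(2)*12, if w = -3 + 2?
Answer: -1152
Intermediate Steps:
w = -1
G(l) = 8 - l
-16*G(2)*12 = -16*(8 - 1*2)*12 = -16*(8 - 2)*12 = -16*6*12 = -96*12 = -1152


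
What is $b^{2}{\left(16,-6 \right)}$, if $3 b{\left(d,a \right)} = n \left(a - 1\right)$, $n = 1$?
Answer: $\frac{49}{9} \approx 5.4444$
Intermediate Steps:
$b{\left(d,a \right)} = - \frac{1}{3} + \frac{a}{3}$ ($b{\left(d,a \right)} = \frac{1 \left(a - 1\right)}{3} = \frac{1 \left(-1 + a\right)}{3} = \frac{-1 + a}{3} = - \frac{1}{3} + \frac{a}{3}$)
$b^{2}{\left(16,-6 \right)} = \left(- \frac{1}{3} + \frac{1}{3} \left(-6\right)\right)^{2} = \left(- \frac{1}{3} - 2\right)^{2} = \left(- \frac{7}{3}\right)^{2} = \frac{49}{9}$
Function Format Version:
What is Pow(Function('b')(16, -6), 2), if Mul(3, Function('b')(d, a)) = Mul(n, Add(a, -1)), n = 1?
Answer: Rational(49, 9) ≈ 5.4444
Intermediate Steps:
Function('b')(d, a) = Add(Rational(-1, 3), Mul(Rational(1, 3), a)) (Function('b')(d, a) = Mul(Rational(1, 3), Mul(1, Add(a, -1))) = Mul(Rational(1, 3), Mul(1, Add(-1, a))) = Mul(Rational(1, 3), Add(-1, a)) = Add(Rational(-1, 3), Mul(Rational(1, 3), a)))
Pow(Function('b')(16, -6), 2) = Pow(Add(Rational(-1, 3), Mul(Rational(1, 3), -6)), 2) = Pow(Add(Rational(-1, 3), -2), 2) = Pow(Rational(-7, 3), 2) = Rational(49, 9)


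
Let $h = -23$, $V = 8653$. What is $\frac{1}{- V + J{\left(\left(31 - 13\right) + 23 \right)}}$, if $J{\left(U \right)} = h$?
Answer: $- \frac{1}{8676} \approx -0.00011526$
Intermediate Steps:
$J{\left(U \right)} = -23$
$\frac{1}{- V + J{\left(\left(31 - 13\right) + 23 \right)}} = \frac{1}{\left(-1\right) 8653 - 23} = \frac{1}{-8653 - 23} = \frac{1}{-8676} = - \frac{1}{8676}$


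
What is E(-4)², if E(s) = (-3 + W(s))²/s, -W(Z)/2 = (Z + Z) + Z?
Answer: 194481/16 ≈ 12155.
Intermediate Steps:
W(Z) = -6*Z (W(Z) = -2*((Z + Z) + Z) = -2*(2*Z + Z) = -6*Z)
E(s) = (-3 - 6*s)²/s
E(-4)² = (9*(1 + 2*(-4))²/(-4))² = (9*(-¼)*(1 - 8)²)² = (9*(-¼)*(-7)²)² = (9*(-¼)*49)² = (-441/4)² = 194481/16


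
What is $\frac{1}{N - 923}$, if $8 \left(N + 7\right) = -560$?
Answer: $- \frac{1}{1000} \approx -0.001$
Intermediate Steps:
$N = -77$ ($N = -7 + \frac{1}{8} \left(-560\right) = -7 - 70 = -77$)
$\frac{1}{N - 923} = \frac{1}{-77 - 923} = \frac{1}{-1000} = - \frac{1}{1000}$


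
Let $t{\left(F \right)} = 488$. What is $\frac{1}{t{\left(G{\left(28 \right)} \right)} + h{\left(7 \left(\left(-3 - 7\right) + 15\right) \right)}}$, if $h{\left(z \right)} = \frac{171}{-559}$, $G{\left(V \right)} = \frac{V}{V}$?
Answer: $\frac{559}{272621} \approx 0.0020505$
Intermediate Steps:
$G{\left(V \right)} = 1$
$h{\left(z \right)} = - \frac{171}{559}$ ($h{\left(z \right)} = 171 \left(- \frac{1}{559}\right) = - \frac{171}{559}$)
$\frac{1}{t{\left(G{\left(28 \right)} \right)} + h{\left(7 \left(\left(-3 - 7\right) + 15\right) \right)}} = \frac{1}{488 - \frac{171}{559}} = \frac{1}{\frac{272621}{559}} = \frac{559}{272621}$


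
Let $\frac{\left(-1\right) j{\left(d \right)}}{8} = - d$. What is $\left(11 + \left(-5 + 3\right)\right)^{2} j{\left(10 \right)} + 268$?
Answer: $6748$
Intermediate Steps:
$j{\left(d \right)} = 8 d$ ($j{\left(d \right)} = - 8 \left(- d\right) = 8 d$)
$\left(11 + \left(-5 + 3\right)\right)^{2} j{\left(10 \right)} + 268 = \left(11 + \left(-5 + 3\right)\right)^{2} \cdot 8 \cdot 10 + 268 = \left(11 - 2\right)^{2} \cdot 80 + 268 = 9^{2} \cdot 80 + 268 = 81 \cdot 80 + 268 = 6480 + 268 = 6748$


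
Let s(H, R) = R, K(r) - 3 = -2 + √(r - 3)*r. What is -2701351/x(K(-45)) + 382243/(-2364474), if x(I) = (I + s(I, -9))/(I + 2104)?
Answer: -16040043507561806/7186818723 - 256857959835*I*√3/24316 ≈ -2.2319e+6 - 1.8296e+7*I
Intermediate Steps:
K(r) = 1 + r*√(-3 + r) (K(r) = 3 + (-2 + √(r - 3)*r) = 3 + (-2 + √(-3 + r)*r) = 3 + (-2 + r*√(-3 + r)) = 1 + r*√(-3 + r))
x(I) = (-9 + I)/(2104 + I) (x(I) = (I - 9)/(I + 2104) = (-9 + I)/(2104 + I))
-2701351/x(K(-45)) + 382243/(-2364474) = -2701351*(2104 + (1 - 45*√(-3 - 45)))/(-9 + (1 - 45*√(-3 - 45))) + 382243/(-2364474) = -2701351*(2104 + (1 - 180*I*√3))/(-9 + (1 - 180*I*√3)) + 382243*(-1/2364474) = -2701351*(2104 + (1 - 180*I*√3))/(-9 + (1 - 180*I*√3)) - 382243/2364474 = -2701351*(2105 - 180*I*√3)/(-8 - 180*I*√3) - 382243/2364474 = -382243/2364474 - 2701351*(2105 - 180*I*√3)/(-8 - 180*I*√3)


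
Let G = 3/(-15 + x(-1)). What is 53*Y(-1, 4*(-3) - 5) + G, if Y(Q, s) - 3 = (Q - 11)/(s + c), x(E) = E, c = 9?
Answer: 3813/16 ≈ 238.31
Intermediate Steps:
Y(Q, s) = 3 + (-11 + Q)/(9 + s) (Y(Q, s) = 3 + (Q - 11)/(s + 9) = 3 + (-11 + Q)/(9 + s))
G = -3/16 (G = 3/(-15 - 1) = 3/(-16) = -1/16*3 = -3/16 ≈ -0.18750)
53*Y(-1, 4*(-3) - 5) + G = 53*((16 - 1 + 3*(4*(-3) - 5))/(9 + (4*(-3) - 5))) - 3/16 = 53*((16 - 1 + 3*(-12 - 5))/(9 + (-12 - 5))) - 3/16 = 53*((16 - 1 + 3*(-17))/(9 - 17)) - 3/16 = 53*((16 - 1 - 51)/(-8)) - 3/16 = 53*(-⅛*(-36)) - 3/16 = 53*(9/2) - 3/16 = 477/2 - 3/16 = 3813/16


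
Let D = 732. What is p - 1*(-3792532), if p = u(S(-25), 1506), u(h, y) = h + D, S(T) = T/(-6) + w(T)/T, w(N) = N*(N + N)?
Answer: 22759309/6 ≈ 3.7932e+6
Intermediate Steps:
w(N) = 2*N² (w(N) = N*(2*N) = 2*N²)
S(T) = 11*T/6 (S(T) = T/(-6) + (2*T²)/T = T*(-⅙) + 2*T = -T/6 + 2*T = 11*T/6)
u(h, y) = 732 + h (u(h, y) = h + 732 = 732 + h)
p = 4117/6 (p = 732 + (11/6)*(-25) = 732 - 275/6 = 4117/6 ≈ 686.17)
p - 1*(-3792532) = 4117/6 - 1*(-3792532) = 4117/6 + 3792532 = 22759309/6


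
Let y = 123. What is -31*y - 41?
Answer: -3854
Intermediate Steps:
-31*y - 41 = -31*123 - 41 = -3813 - 41 = -3854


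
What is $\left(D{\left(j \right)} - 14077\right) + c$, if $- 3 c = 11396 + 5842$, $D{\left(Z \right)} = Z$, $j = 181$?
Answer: $-19642$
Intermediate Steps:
$c = -5746$ ($c = - \frac{11396 + 5842}{3} = \left(- \frac{1}{3}\right) 17238 = -5746$)
$\left(D{\left(j \right)} - 14077\right) + c = \left(181 - 14077\right) - 5746 = -13896 - 5746 = -19642$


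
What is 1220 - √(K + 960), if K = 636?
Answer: 1220 - 2*√399 ≈ 1180.1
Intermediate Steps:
1220 - √(K + 960) = 1220 - √(636 + 960) = 1220 - √1596 = 1220 - 2*√399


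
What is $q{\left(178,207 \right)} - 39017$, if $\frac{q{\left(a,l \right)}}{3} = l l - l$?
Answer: $88909$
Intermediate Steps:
$q{\left(a,l \right)} = - 3 l + 3 l^{2}$ ($q{\left(a,l \right)} = 3 \left(l l - l\right) = 3 \left(l^{2} - l\right) = - 3 l + 3 l^{2}$)
$q{\left(178,207 \right)} - 39017 = 3 \cdot 207 \left(-1 + 207\right) - 39017 = 3 \cdot 207 \cdot 206 - 39017 = 127926 - 39017 = 88909$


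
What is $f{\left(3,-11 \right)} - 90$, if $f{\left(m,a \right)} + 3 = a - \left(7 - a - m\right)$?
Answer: $-119$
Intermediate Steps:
$f{\left(m,a \right)} = -10 + m + 2 a$ ($f{\left(m,a \right)} = -3 - \left(7 - m - 2 a\right) = -3 + \left(a + \left(-7 + a + m\right)\right) = -3 + \left(-7 + m + 2 a\right) = -10 + m + 2 a$)
$f{\left(3,-11 \right)} - 90 = \left(-10 + 3 + 2 \left(-11\right)\right) - 90 = \left(-10 + 3 - 22\right) - 90 = -29 - 90 = -119$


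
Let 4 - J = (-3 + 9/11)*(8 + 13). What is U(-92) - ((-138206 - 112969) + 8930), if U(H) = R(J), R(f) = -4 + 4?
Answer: 242245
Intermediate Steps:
J = 548/11 (J = 4 - (-3 + 9/11)*(8 + 13) = 4 - (-3 + 9*(1/11))*21 = 4 - (-3 + 9/11)*21 = 4 - (-24)*21/11 = 4 - 1*(-504/11) = 4 + 504/11 = 548/11 ≈ 49.818)
R(f) = 0
U(H) = 0
U(-92) - ((-138206 - 112969) + 8930) = 0 - ((-138206 - 112969) + 8930) = 0 - (-251175 + 8930) = 0 - 1*(-242245) = 0 + 242245 = 242245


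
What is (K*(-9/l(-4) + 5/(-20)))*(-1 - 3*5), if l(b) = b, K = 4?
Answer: -128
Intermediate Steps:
(K*(-9/l(-4) + 5/(-20)))*(-1 - 3*5) = (4*(-9/(-4) + 5/(-20)))*(-1 - 3*5) = (4*(-9*(-¼) + 5*(-1/20)))*(-1 - 15) = (4*(9/4 - ¼))*(-16) = (4*2)*(-16) = 8*(-16) = -128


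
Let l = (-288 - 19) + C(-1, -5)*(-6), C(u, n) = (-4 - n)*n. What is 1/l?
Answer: -1/277 ≈ -0.0036101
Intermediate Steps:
C(u, n) = n*(-4 - n)
l = -277 (l = (-288 - 19) - 1*(-5)*(4 - 5)*(-6) = -307 - 1*(-5)*(-1)*(-6) = -307 - 5*(-6) = -307 + 30 = -277)
1/l = 1/(-277) = -1/277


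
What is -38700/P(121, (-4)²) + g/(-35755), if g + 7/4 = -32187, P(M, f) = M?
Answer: -1103858929/3461084 ≈ -318.93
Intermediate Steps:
g = -128755/4 (g = -7/4 - 32187 = -128755/4 ≈ -32189.)
-38700/P(121, (-4)²) + g/(-35755) = -38700/121 - 128755/4/(-35755) = -38700*1/121 - 128755/4*(-1/35755) = -38700/121 + 25751/28604 = -1103858929/3461084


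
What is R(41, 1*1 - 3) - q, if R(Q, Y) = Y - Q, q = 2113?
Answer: -2156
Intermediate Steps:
R(41, 1*1 - 3) - q = ((1*1 - 3) - 1*41) - 1*2113 = ((1 - 3) - 41) - 2113 = (-2 - 41) - 2113 = -43 - 2113 = -2156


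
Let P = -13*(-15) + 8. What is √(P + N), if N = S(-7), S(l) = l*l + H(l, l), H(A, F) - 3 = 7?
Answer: √262 ≈ 16.186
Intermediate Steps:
H(A, F) = 10 (H(A, F) = 3 + 7 = 10)
S(l) = 10 + l² (S(l) = l*l + 10 = l² + 10 = 10 + l²)
P = 203 (P = 195 + 8 = 203)
N = 59 (N = 10 + (-7)² = 10 + 49 = 59)
√(P + N) = √(203 + 59) = √262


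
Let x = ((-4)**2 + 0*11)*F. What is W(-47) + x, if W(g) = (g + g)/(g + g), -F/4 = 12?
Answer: -767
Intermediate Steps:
F = -48 (F = -4*12 = -48)
W(g) = 1 (W(g) = (2*g)/((2*g)) = (2*g)*(1/(2*g)) = 1)
x = -768 (x = ((-4)**2 + 0*11)*(-48) = (16 + 0)*(-48) = 16*(-48) = -768)
W(-47) + x = 1 - 768 = -767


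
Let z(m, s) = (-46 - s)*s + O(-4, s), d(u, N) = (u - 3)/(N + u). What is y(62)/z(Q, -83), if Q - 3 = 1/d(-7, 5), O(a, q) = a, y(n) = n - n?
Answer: 0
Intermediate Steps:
y(n) = 0
d(u, N) = (-3 + u)/(N + u)
Q = 16/5 (Q = 3 + 1/((-3 - 7)/(5 - 7)) = 3 + 1/(-10/(-2)) = 3 + 1/(-1/2*(-10)) = 3 + 1/5 = 16/5 ≈ 3.2000)
z(m, s) = -4 + s*(-46 - s) (z(m, s) = (-46 - s)*s - 4 = s*(-46 - s) - 4 = -4 + s*(-46 - s))
y(62)/z(Q, -83) = 0/(-4 - 1*(-83)**2 - 46*(-83)) = 0/(-4 - 1*6889 + 3818) = 0/(-4 - 6889 + 3818) = 0/(-3075) = 0*(-1/3075) = 0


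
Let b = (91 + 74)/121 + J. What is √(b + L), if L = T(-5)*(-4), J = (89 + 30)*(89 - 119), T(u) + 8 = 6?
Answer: I*√430837/11 ≈ 59.671*I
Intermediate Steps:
T(u) = -2 (T(u) = -8 + 6 = -2)
J = -3570 (J = 119*(-30) = -3570)
L = 8 (L = -2*(-4) = 8)
b = -39255/11 (b = (91 + 74)/121 - 3570 = 165*(1/121) - 3570 = 15/11 - 3570 = -39255/11 ≈ -3568.6)
√(b + L) = √(-39255/11 + 8) = √(-39167/11) = I*√430837/11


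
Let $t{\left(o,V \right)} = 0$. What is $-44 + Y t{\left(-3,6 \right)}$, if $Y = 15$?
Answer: $-44$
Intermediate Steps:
$-44 + Y t{\left(-3,6 \right)} = -44 + 15 \cdot 0 = -44 + 0 = -44$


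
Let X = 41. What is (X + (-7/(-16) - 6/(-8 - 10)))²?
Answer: 4020025/2304 ≈ 1744.8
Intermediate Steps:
(X + (-7/(-16) - 6/(-8 - 10)))² = (41 + (-7/(-16) - 6/(-8 - 10)))² = (41 + (-7*(-1/16) - 6/(-18)))² = (41 + (7/16 - 6*(-1/18)))² = (41 + (7/16 + ⅓))² = (41 + 37/48)² = (2005/48)² = 4020025/2304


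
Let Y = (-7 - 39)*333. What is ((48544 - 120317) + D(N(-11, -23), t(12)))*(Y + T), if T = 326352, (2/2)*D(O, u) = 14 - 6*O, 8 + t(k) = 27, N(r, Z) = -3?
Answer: -22313890194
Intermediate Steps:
t(k) = 19 (t(k) = -8 + 27 = 19)
D(O, u) = 14 - 6*O
Y = -15318 (Y = -46*333 = -15318)
((48544 - 120317) + D(N(-11, -23), t(12)))*(Y + T) = ((48544 - 120317) + (14 - 6*(-3)))*(-15318 + 326352) = (-71773 + (14 + 18))*311034 = (-71773 + 32)*311034 = -71741*311034 = -22313890194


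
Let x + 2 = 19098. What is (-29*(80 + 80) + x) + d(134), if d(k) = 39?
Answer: 14495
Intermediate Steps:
x = 19096 (x = -2 + 19098 = 19096)
(-29*(80 + 80) + x) + d(134) = (-29*(80 + 80) + 19096) + 39 = (-29*160 + 19096) + 39 = (-4640 + 19096) + 39 = 14456 + 39 = 14495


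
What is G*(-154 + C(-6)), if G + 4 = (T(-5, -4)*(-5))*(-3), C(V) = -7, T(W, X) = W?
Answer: 12719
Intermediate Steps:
G = -79 (G = -4 - 5*(-5)*(-3) = -4 + 25*(-3) = -4 - 75 = -79)
G*(-154 + C(-6)) = -79*(-154 - 7) = -79*(-161) = 12719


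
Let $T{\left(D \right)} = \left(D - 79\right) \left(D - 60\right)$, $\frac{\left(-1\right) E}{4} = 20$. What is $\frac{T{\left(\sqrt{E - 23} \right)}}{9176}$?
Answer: $\frac{4637}{9176} - \frac{139 i \sqrt{103}}{9176} \approx 0.50534 - 0.15374 i$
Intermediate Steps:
$E = -80$ ($E = \left(-4\right) 20 = -80$)
$T{\left(D \right)} = \left(-79 + D\right) \left(-60 + D\right)$
$\frac{T{\left(\sqrt{E - 23} \right)}}{9176} = \frac{4740 + \left(\sqrt{-80 - 23}\right)^{2} - 139 \sqrt{-80 - 23}}{9176} = \left(4740 + \left(\sqrt{-103}\right)^{2} - 139 \sqrt{-103}\right) \frac{1}{9176} = \left(4740 + \left(i \sqrt{103}\right)^{2} - 139 i \sqrt{103}\right) \frac{1}{9176} = \left(4740 - 103 - 139 i \sqrt{103}\right) \frac{1}{9176} = \left(4637 - 139 i \sqrt{103}\right) \frac{1}{9176} = \frac{4637}{9176} - \frac{139 i \sqrt{103}}{9176}$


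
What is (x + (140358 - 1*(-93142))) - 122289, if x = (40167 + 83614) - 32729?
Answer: 202263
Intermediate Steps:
x = 91052 (x = 123781 - 32729 = 91052)
(x + (140358 - 1*(-93142))) - 122289 = (91052 + (140358 - 1*(-93142))) - 122289 = (91052 + (140358 + 93142)) - 122289 = (91052 + 233500) - 122289 = 324552 - 122289 = 202263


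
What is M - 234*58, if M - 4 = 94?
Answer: -13474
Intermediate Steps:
M = 98 (M = 4 + 94 = 98)
M - 234*58 = 98 - 234*58 = 98 - 13572 = -13474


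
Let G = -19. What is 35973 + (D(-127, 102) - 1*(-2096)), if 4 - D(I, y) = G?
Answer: 38092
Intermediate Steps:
D(I, y) = 23 (D(I, y) = 4 - 1*(-19) = 4 + 19 = 23)
35973 + (D(-127, 102) - 1*(-2096)) = 35973 + (23 - 1*(-2096)) = 35973 + (23 + 2096) = 35973 + 2119 = 38092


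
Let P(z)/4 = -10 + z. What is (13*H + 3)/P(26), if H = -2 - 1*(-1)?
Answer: -5/32 ≈ -0.15625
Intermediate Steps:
P(z) = -40 + 4*z (P(z) = 4*(-10 + z) = -40 + 4*z)
H = -1 (H = -2 + 1 = -1)
(13*H + 3)/P(26) = (13*(-1) + 3)/(-40 + 4*26) = (-13 + 3)/(-40 + 104) = -10/64 = -10*1/64 = -5/32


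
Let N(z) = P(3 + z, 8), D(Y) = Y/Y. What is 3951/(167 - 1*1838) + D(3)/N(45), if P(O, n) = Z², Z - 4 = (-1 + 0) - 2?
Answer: -760/557 ≈ -1.3645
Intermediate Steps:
Z = 1 (Z = 4 + ((-1 + 0) - 2) = 4 + (-1 - 2) = 4 - 3 = 1)
P(O, n) = 1 (P(O, n) = 1² = 1)
D(Y) = 1
N(z) = 1
3951/(167 - 1*1838) + D(3)/N(45) = 3951/(167 - 1*1838) + 1/1 = 3951/(167 - 1838) + 1*1 = 3951/(-1671) + 1 = 3951*(-1/1671) + 1 = -1317/557 + 1 = -760/557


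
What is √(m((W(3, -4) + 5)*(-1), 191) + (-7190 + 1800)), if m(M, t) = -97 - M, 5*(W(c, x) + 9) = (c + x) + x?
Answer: 2*I*√1373 ≈ 74.108*I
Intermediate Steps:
W(c, x) = -9 + c/5 + 2*x/5 (W(c, x) = -9 + ((c + x) + x)/5 = -9 + (c + 2*x)/5 = -9 + (c/5 + 2*x/5) = -9 + c/5 + 2*x/5)
√(m((W(3, -4) + 5)*(-1), 191) + (-7190 + 1800)) = √((-97 - ((-9 + (⅕)*3 + (⅖)*(-4)) + 5)*(-1)) + (-7190 + 1800)) = √((-97 - ((-9 + ⅗ - 8/5) + 5)*(-1)) - 5390) = √((-97 - (-10 + 5)*(-1)) - 5390) = √((-97 - (-5)*(-1)) - 5390) = √((-97 - 1*5) - 5390) = √((-97 - 5) - 5390) = √(-102 - 5390) = √(-5492) = 2*I*√1373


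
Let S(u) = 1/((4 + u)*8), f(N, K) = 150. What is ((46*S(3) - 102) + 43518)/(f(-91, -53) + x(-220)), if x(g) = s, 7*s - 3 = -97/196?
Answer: 59567879/206291 ≈ 288.76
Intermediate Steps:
S(u) = 1/(8*(4 + u)) (S(u) = (⅛)/(4 + u) = 1/(8*(4 + u)))
s = 491/1372 (s = 3/7 + (-97/196)/7 = 3/7 + (-97*1/196)/7 = 3/7 + (⅐)*(-97/196) = 3/7 - 97/1372 = 491/1372 ≈ 0.35787)
x(g) = 491/1372
((46*S(3) - 102) + 43518)/(f(-91, -53) + x(-220)) = ((46*(1/(8*(4 + 3))) - 102) + 43518)/(150 + 491/1372) = ((46*((⅛)/7) - 102) + 43518)/(206291/1372) = ((46*((⅛)*(⅐)) - 102) + 43518)*(1372/206291) = ((46*(1/56) - 102) + 43518)*(1372/206291) = ((23/28 - 102) + 43518)*(1372/206291) = (-2833/28 + 43518)*(1372/206291) = (1215671/28)*(1372/206291) = 59567879/206291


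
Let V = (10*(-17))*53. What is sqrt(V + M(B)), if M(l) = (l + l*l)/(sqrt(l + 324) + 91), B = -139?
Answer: sqrt(-800728 - 9010*sqrt(185))/sqrt(91 + sqrt(185)) ≈ 93.95*I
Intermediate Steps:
M(l) = (l + l**2)/(91 + sqrt(324 + l)) (M(l) = (l + l**2)/(sqrt(324 + l) + 91) = (l + l**2)/(91 + sqrt(324 + l)))
V = -9010 (V = -170*53 = -9010)
sqrt(V + M(B)) = sqrt(-9010 - 139*(1 - 139)/(91 + sqrt(324 - 139))) = sqrt(-9010 - 139*(-138)/(91 + sqrt(185))) = sqrt(-9010 + 19182/(91 + sqrt(185)))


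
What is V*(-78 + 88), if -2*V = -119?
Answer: 595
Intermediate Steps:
V = 119/2 (V = -½*(-119) = 119/2 ≈ 59.500)
V*(-78 + 88) = 119*(-78 + 88)/2 = (119/2)*10 = 595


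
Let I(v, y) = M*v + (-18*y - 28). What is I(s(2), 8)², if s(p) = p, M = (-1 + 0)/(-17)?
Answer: 8538084/289 ≈ 29544.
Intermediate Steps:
M = 1/17 (M = -1*(-1/17) = 1/17 ≈ 0.058824)
I(v, y) = -28 - 18*y + v/17 (I(v, y) = v/17 + (-18*y - 28) = v/17 + (-28 - 18*y) = -28 - 18*y + v/17)
I(s(2), 8)² = (-28 - 18*8 + (1/17)*2)² = (-28 - 144 + 2/17)² = (-2922/17)² = 8538084/289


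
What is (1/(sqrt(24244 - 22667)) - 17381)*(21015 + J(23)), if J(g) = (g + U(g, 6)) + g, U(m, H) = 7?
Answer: -366182908 + 21068*sqrt(1577)/1577 ≈ -3.6618e+8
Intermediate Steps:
J(g) = 7 + 2*g (J(g) = (g + 7) + g = (7 + g) + g = 7 + 2*g)
(1/(sqrt(24244 - 22667)) - 17381)*(21015 + J(23)) = (1/(sqrt(24244 - 22667)) - 17381)*(21015 + (7 + 2*23)) = (1/(sqrt(1577)) - 17381)*(21015 + (7 + 46)) = (sqrt(1577)/1577 - 17381)*(21015 + 53) = (-17381 + sqrt(1577)/1577)*21068 = -366182908 + 21068*sqrt(1577)/1577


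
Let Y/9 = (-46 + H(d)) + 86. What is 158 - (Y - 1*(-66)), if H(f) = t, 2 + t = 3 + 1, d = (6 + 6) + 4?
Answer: -286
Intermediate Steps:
d = 16 (d = 12 + 4 = 16)
t = 2 (t = -2 + (3 + 1) = -2 + 4 = 2)
H(f) = 2
Y = 378 (Y = 9*((-46 + 2) + 86) = 9*(-44 + 86) = 9*42 = 378)
158 - (Y - 1*(-66)) = 158 - (378 - 1*(-66)) = 158 - (378 + 66) = 158 - 1*444 = 158 - 444 = -286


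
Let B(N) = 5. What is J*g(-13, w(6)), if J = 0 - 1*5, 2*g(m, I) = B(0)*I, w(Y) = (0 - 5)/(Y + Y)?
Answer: 125/24 ≈ 5.2083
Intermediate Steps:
w(Y) = -5/(2*Y) (w(Y) = -5*1/(2*Y) = -5/(2*Y))
g(m, I) = 5*I/2 (g(m, I) = (5*I)/2 = 5*I/2)
J = -5 (J = 0 - 5 = -5)
J*g(-13, w(6)) = -25*(-5/2/6)/2 = -25*(-5/2*⅙)/2 = -25*(-5)/(2*12) = -5*(-25/24) = 125/24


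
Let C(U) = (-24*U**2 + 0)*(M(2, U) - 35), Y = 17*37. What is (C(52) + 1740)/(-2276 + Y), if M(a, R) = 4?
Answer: -223724/183 ≈ -1222.5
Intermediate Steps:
Y = 629
C(U) = 744*U**2 (C(U) = (-24*U**2 + 0)*(4 - 35) = -24*U**2*(-31) = 744*U**2)
(C(52) + 1740)/(-2276 + Y) = (744*52**2 + 1740)/(-2276 + 629) = (744*2704 + 1740)/(-1647) = (2011776 + 1740)*(-1/1647) = 2013516*(-1/1647) = -223724/183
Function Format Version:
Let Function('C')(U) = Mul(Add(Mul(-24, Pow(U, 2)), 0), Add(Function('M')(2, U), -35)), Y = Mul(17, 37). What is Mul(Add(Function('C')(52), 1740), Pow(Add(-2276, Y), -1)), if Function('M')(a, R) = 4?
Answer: Rational(-223724, 183) ≈ -1222.5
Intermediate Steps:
Y = 629
Function('C')(U) = Mul(744, Pow(U, 2)) (Function('C')(U) = Mul(Add(Mul(-24, Pow(U, 2)), 0), Add(4, -35)) = Mul(Mul(-24, Pow(U, 2)), -31) = Mul(744, Pow(U, 2)))
Mul(Add(Function('C')(52), 1740), Pow(Add(-2276, Y), -1)) = Mul(Add(Mul(744, Pow(52, 2)), 1740), Pow(Add(-2276, 629), -1)) = Mul(Add(Mul(744, 2704), 1740), Pow(-1647, -1)) = Mul(Add(2011776, 1740), Rational(-1, 1647)) = Mul(2013516, Rational(-1, 1647)) = Rational(-223724, 183)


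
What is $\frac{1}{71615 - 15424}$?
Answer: $\frac{1}{56191} \approx 1.7796 \cdot 10^{-5}$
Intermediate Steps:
$\frac{1}{71615 - 15424} = \frac{1}{56191}$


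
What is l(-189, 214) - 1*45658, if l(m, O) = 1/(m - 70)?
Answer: -11825423/259 ≈ -45658.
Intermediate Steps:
l(m, O) = 1/(-70 + m)
l(-189, 214) - 1*45658 = 1/(-70 - 189) - 1*45658 = 1/(-259) - 45658 = -1/259 - 45658 = -11825423/259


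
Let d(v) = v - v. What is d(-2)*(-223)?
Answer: 0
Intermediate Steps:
d(v) = 0
d(-2)*(-223) = 0*(-223) = 0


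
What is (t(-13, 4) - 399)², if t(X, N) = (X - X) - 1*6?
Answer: 164025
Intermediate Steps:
t(X, N) = -6 (t(X, N) = 0 - 6 = -6)
(t(-13, 4) - 399)² = (-6 - 399)² = (-405)² = 164025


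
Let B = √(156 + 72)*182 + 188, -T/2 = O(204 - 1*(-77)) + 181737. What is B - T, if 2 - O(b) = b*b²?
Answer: -44012416 + 364*√57 ≈ -4.4010e+7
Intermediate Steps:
O(b) = 2 - b³ (O(b) = 2 - b*b² = 2 - b³)
T = 44012604 (T = -2*((2 - (204 - 1*(-77))³) + 181737) = -2*((2 - (204 + 77)³) + 181737) = -2*((2 - 1*281³) + 181737) = -2*((2 - 1*22188041) + 181737) = -2*((2 - 22188041) + 181737) = -2*(-22188039 + 181737) = -2*(-22006302) = 44012604)
B = 188 + 364*√57 (B = √228*182 + 188 = (2*√57)*182 + 188 = 364*√57 + 188 = 188 + 364*√57 ≈ 2936.1)
B - T = (188 + 364*√57) - 1*44012604 = (188 + 364*√57) - 44012604 = -44012416 + 364*√57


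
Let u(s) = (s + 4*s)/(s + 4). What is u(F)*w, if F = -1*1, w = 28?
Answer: -140/3 ≈ -46.667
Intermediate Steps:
F = -1
u(s) = 5*s/(4 + s) (u(s) = (5*s)/(4 + s) = 5*s/(4 + s))
u(F)*w = (5*(-1)/(4 - 1))*28 = (5*(-1)/3)*28 = (5*(-1)*(1/3))*28 = -5/3*28 = -140/3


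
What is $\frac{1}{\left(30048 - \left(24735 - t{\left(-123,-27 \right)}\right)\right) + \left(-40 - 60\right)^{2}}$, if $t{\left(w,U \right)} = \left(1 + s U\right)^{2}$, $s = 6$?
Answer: $\frac{1}{41234} \approx 2.4252 \cdot 10^{-5}$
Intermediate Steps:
$t{\left(w,U \right)} = \left(1 + 6 U\right)^{2}$
$\frac{1}{\left(30048 - \left(24735 - t{\left(-123,-27 \right)}\right)\right) + \left(-40 - 60\right)^{2}} = \frac{1}{\left(30048 - \left(24735 - \left(1 + 6 \left(-27\right)\right)^{2}\right)\right) + \left(-40 - 60\right)^{2}} = \frac{1}{\left(30048 - \left(24735 - \left(1 - 162\right)^{2}\right)\right) + \left(-100\right)^{2}} = \frac{1}{\left(30048 - \left(24735 - \left(-161\right)^{2}\right)\right) + 10000} = \frac{1}{\left(30048 - \left(24735 - 25921\right)\right) + 10000} = \frac{1}{\left(30048 - -1186\right) + 10000} = \frac{1}{\left(30048 + 1186\right) + 10000} = \frac{1}{31234 + 10000} = \frac{1}{41234}$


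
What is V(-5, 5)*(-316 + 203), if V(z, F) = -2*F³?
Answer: 28250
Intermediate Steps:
V(-5, 5)*(-316 + 203) = (-2*5³)*(-316 + 203) = -2*125*(-113) = -250*(-113) = 28250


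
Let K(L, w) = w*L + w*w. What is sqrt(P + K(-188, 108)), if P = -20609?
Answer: I*sqrt(29249) ≈ 171.02*I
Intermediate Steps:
K(L, w) = w**2 + L*w (K(L, w) = L*w + w**2 = w**2 + L*w)
sqrt(P + K(-188, 108)) = sqrt(-20609 + 108*(-188 + 108)) = sqrt(-20609 + 108*(-80)) = sqrt(-20609 - 8640) = sqrt(-29249) = I*sqrt(29249)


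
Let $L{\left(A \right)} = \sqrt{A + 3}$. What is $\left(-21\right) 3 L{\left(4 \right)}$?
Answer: $- 63 \sqrt{7} \approx -166.68$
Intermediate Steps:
$L{\left(A \right)} = \sqrt{3 + A}$
$\left(-21\right) 3 L{\left(4 \right)} = \left(-21\right) 3 \sqrt{3 + 4} = - 63 \sqrt{7}$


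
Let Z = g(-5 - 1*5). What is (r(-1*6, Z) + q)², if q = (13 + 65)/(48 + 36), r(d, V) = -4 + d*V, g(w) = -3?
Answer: 43681/196 ≈ 222.86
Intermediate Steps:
Z = -3
r(d, V) = -4 + V*d
q = 13/14 (q = 78/84 = 78*(1/84) = 13/14 ≈ 0.92857)
(r(-1*6, Z) + q)² = ((-4 - (-3)*6) + 13/14)² = ((-4 - 3*(-6)) + 13/14)² = ((-4 + 18) + 13/14)² = (14 + 13/14)² = (209/14)² = 43681/196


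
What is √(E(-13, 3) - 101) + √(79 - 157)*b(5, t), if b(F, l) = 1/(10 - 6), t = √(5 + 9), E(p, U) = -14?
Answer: I*(√115 + √78/4) ≈ 12.932*I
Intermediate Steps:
t = √14 ≈ 3.7417
b(F, l) = ¼ (b(F, l) = 1/4 = ¼)
√(E(-13, 3) - 101) + √(79 - 157)*b(5, t) = √(-14 - 101) + √(79 - 157)*(¼) = √(-115) + √(-78)*(¼) = I*√115 + (I*√78)*(¼) = I*√115 + I*√78/4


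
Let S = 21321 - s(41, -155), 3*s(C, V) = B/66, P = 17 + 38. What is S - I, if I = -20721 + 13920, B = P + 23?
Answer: 928013/33 ≈ 28122.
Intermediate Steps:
P = 55
B = 78 (B = 55 + 23 = 78)
I = -6801
s(C, V) = 13/33 (s(C, V) = (78/66)/3 = (78*(1/66))/3 = (⅓)*(13/11) = 13/33)
S = 703580/33 (S = 21321 - 1*13/33 = 21321 - 13/33 = 703580/33 ≈ 21321.)
S - I = 703580/33 - 1*(-6801) = 703580/33 + 6801 = 928013/33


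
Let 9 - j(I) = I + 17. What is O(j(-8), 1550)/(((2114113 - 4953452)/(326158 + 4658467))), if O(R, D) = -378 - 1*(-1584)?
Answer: -6011457750/2839339 ≈ -2117.2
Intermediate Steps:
j(I) = -8 - I (j(I) = 9 - (I + 17) = 9 - (17 + I) = 9 + (-17 - I) = -8 - I)
O(R, D) = 1206 (O(R, D) = -378 + 1584 = 1206)
O(j(-8), 1550)/(((2114113 - 4953452)/(326158 + 4658467))) = 1206/(((2114113 - 4953452)/(326158 + 4658467))) = 1206/((-2839339/4984625)) = 1206/((-2839339*1/4984625)) = 1206/(-2839339/4984625) = 1206*(-4984625/2839339) = -6011457750/2839339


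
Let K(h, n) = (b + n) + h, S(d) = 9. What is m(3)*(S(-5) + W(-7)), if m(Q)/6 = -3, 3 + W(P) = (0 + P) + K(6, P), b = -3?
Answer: 90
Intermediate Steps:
K(h, n) = -3 + h + n (K(h, n) = (-3 + n) + h = -3 + h + n)
W(P) = 2*P (W(P) = -3 + ((0 + P) + (-3 + 6 + P)) = -3 + (P + (3 + P)) = -3 + (3 + 2*P) = 2*P)
m(Q) = -18 (m(Q) = 6*(-3) = -18)
m(3)*(S(-5) + W(-7)) = -18*(9 + 2*(-7)) = -18*(9 - 14) = -18*(-5) = 90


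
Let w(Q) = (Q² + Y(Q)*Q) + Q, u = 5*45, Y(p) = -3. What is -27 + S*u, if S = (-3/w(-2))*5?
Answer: -3591/8 ≈ -448.88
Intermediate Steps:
u = 225
w(Q) = Q² - 2*Q (w(Q) = (Q² - 3*Q) + Q = Q² - 2*Q)
S = -15/8 (S = (-3/(-2*(-2 - 2)))*5 = (-3/(-2*(-4)))*5 = (-3/8)*5 = ((⅛)*(-3))*5 = -3/8*5 = -15/8 ≈ -1.8750)
-27 + S*u = -27 - 15/8*225 = -27 - 3375/8 = -3591/8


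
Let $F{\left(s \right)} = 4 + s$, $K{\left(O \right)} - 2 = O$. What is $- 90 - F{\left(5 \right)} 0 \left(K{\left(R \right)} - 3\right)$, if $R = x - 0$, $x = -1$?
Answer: $0$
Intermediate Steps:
$R = -1$ ($R = -1 - 0 = -1 + 0 = -1$)
$K{\left(O \right)} = 2 + O$
$- 90 - F{\left(5 \right)} 0 \left(K{\left(R \right)} - 3\right) = - 90 - (4 + 5) 0 \left(\left(2 - 1\right) - 3\right) = - 90 \left(-1\right) 9 \cdot 0 \left(1 - 3\right) = - 90 \left(- 9 \cdot 0 \left(-2\right)\right) = - 90 \left(\left(-9\right) 0\right) = \left(-90\right) 0 = 0$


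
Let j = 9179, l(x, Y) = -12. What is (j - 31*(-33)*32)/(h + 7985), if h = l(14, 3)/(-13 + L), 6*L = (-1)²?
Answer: 3227455/614917 ≈ 5.2486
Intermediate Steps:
L = ⅙ (L = (⅙)*(-1)² = (⅙)*1 = ⅙ ≈ 0.16667)
h = 72/77 (h = -12/(-13 + ⅙) = -12/(-77/6) = -12*(-6/77) = 72/77 ≈ 0.93507)
(j - 31*(-33)*32)/(h + 7985) = (9179 - 31*(-33)*32)/(72/77 + 7985) = (9179 + 1023*32)/(614917/77) = (9179 + 32736)*(77/614917) = 41915*(77/614917) = 3227455/614917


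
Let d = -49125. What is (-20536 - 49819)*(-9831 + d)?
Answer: 4147849380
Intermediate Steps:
(-20536 - 49819)*(-9831 + d) = (-20536 - 49819)*(-9831 - 49125) = -70355*(-58956) = 4147849380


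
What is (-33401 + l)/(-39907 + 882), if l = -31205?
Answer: 64606/39025 ≈ 1.6555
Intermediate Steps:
(-33401 + l)/(-39907 + 882) = (-33401 - 31205)/(-39907 + 882) = -64606/(-39025) = -64606*(-1/39025) = 64606/39025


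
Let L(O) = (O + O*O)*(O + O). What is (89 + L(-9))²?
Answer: 1456849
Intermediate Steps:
L(O) = 2*O*(O + O²) (L(O) = (O + O²)*(2*O) = 2*O*(O + O²))
(89 + L(-9))² = (89 + 2*(-9)²*(1 - 9))² = (89 + 2*81*(-8))² = (89 - 1296)² = (-1207)² = 1456849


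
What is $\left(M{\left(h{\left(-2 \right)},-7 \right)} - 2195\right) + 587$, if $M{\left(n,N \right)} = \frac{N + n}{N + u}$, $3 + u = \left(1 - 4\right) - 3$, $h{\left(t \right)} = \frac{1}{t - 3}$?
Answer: $- \frac{32151}{20} \approx -1607.6$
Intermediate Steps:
$h{\left(t \right)} = \frac{1}{-3 + t}$
$u = -9$ ($u = -3 + \left(\left(1 - 4\right) - 3\right) = -3 - 6 = -9$)
$M{\left(n,N \right)} = \frac{N + n}{-9 + N}$ ($M{\left(n,N \right)} = \frac{N + n}{N - 9} = \frac{N + n}{-9 + N}$)
$\left(M{\left(h{\left(-2 \right)},-7 \right)} - 2195\right) + 587 = \left(\frac{-7 + \frac{1}{-3 - 2}}{-9 - 7} - 2195\right) + 587 = \left(\frac{-7 + \frac{1}{-5}}{-16} - 2195\right) + 587 = \left(- \frac{-7 - \frac{1}{5}}{16} - 2195\right) + 587 = \left(\left(- \frac{1}{16}\right) \left(- \frac{36}{5}\right) - 2195\right) + 587 = \left(\frac{9}{20} - 2195\right) + 587 = - \frac{43891}{20} + 587 = - \frac{32151}{20}$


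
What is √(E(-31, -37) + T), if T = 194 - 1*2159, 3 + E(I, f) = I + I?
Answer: I*√2030 ≈ 45.056*I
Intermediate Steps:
E(I, f) = -3 + 2*I (E(I, f) = -3 + (I + I) = -3 + 2*I)
T = -1965 (T = 194 - 2159 = -1965)
√(E(-31, -37) + T) = √((-3 + 2*(-31)) - 1965) = √((-3 - 62) - 1965) = √(-65 - 1965) = √(-2030) = I*√2030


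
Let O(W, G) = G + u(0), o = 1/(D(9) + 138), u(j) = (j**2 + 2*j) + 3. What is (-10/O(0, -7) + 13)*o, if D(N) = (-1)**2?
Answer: 31/278 ≈ 0.11151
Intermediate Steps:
D(N) = 1
u(j) = 3 + j**2 + 2*j
o = 1/139 (o = 1/(1 + 138) = 1/139 ≈ 0.0071942)
O(W, G) = 3 + G (O(W, G) = G + (3 + 0**2 + 2*0) = G + (3 + 0 + 0) = G + 3 = 3 + G)
(-10/O(0, -7) + 13)*o = (-10/(3 - 7) + 13)*(1/139) = (-10/(-4) + 13)*(1/139) = (-10*(-1/4) + 13)*(1/139) = (5/2 + 13)*(1/139) = (31/2)*(1/139) = 31/278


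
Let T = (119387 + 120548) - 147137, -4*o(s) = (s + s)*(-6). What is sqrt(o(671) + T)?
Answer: sqrt(94811) ≈ 307.91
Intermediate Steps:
o(s) = 3*s (o(s) = -(s + s)*(-6)/4 = -2*s*(-6)/4 = -(-3)*s = 3*s)
T = 92798 (T = 239935 - 147137 = 92798)
sqrt(o(671) + T) = sqrt(3*671 + 92798) = sqrt(2013 + 92798) = sqrt(94811)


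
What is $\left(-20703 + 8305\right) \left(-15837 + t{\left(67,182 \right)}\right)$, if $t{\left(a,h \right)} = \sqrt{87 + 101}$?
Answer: $196347126 - 24796 \sqrt{47} \approx 1.9618 \cdot 10^{8}$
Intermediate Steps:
$t{\left(a,h \right)} = 2 \sqrt{47}$ ($t{\left(a,h \right)} = \sqrt{188} = 2 \sqrt{47}$)
$\left(-20703 + 8305\right) \left(-15837 + t{\left(67,182 \right)}\right) = \left(-20703 + 8305\right) \left(-15837 + 2 \sqrt{47}\right) = - 12398 \left(-15837 + 2 \sqrt{47}\right) = 196347126 - 24796 \sqrt{47}$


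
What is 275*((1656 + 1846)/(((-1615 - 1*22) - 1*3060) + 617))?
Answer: -5665/24 ≈ -236.04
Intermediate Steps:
275*((1656 + 1846)/(((-1615 - 1*22) - 1*3060) + 617)) = 275*(3502/(((-1615 - 22) - 3060) + 617)) = 275*(3502/((-1637 - 3060) + 617)) = 275*(3502/(-4697 + 617)) = 275*(3502/(-4080)) = 275*(3502*(-1/4080)) = 275*(-103/120) = -5665/24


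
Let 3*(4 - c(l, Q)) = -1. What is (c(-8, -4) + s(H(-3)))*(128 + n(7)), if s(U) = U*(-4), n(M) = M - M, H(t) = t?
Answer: 6272/3 ≈ 2090.7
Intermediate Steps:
n(M) = 0
s(U) = -4*U
c(l, Q) = 13/3 (c(l, Q) = 4 - ⅓*(-1) = 4 + ⅓ = 13/3)
(c(-8, -4) + s(H(-3)))*(128 + n(7)) = (13/3 - 4*(-3))*(128 + 0) = (13/3 + 12)*128 = (49/3)*128 = 6272/3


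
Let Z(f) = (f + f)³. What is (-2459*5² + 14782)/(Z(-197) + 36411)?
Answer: 46693/61126573 ≈ 0.00076387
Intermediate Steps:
Z(f) = 8*f³ (Z(f) = (2*f)³ = 8*f³)
(-2459*5² + 14782)/(Z(-197) + 36411) = (-2459*5² + 14782)/(8*(-197)³ + 36411) = (-2459*25 + 14782)/(8*(-7645373) + 36411) = (-61475 + 14782)/(-61162984 + 36411) = -46693/(-61126573) = -46693*(-1/61126573) = 46693/61126573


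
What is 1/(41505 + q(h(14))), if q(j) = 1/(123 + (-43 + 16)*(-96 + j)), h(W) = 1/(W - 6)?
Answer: 21693/900367973 ≈ 2.4093e-5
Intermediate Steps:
h(W) = 1/(-6 + W)
q(j) = 1/(2715 - 27*j) (q(j) = 1/(123 - 27*(-96 + j)) = 1/(123 + (2592 - 27*j)) = 1/(2715 - 27*j))
1/(41505 + q(h(14))) = 1/(41505 - 1/(-2715 + 27/(-6 + 14))) = 1/(41505 - 1/(-2715 + 27/8)) = 1/(41505 - 1/(-21693/8)) = 1/(41505 - 1*(-8/21693)) = 1/(41505 + 8/21693) = 1/(900367973/21693) = 21693/900367973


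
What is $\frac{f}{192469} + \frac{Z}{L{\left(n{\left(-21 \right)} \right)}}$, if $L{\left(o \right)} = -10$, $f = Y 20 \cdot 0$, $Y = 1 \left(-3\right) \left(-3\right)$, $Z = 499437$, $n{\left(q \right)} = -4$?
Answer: $- \frac{499437}{10} \approx -49944.0$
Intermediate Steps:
$Y = 9$ ($Y = \left(-3\right) \left(-3\right) = 9$)
$f = 0$ ($f = 9 \cdot 20 \cdot 0 = 180 \cdot 0 = 0$)
$\frac{f}{192469} + \frac{Z}{L{\left(n{\left(-21 \right)} \right)}} = \frac{0}{192469} + \frac{499437}{-10} = 0 \cdot \frac{1}{192469} + 499437 \left(- \frac{1}{10}\right) = 0 - \frac{499437}{10} = - \frac{499437}{10}$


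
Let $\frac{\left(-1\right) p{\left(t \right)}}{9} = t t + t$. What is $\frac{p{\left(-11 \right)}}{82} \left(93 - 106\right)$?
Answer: $\frac{6435}{41} \approx 156.95$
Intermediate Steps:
$p{\left(t \right)} = - 9 t - 9 t^{2}$ ($p{\left(t \right)} = - 9 \left(t t + t\right) = - 9 \left(t^{2} + t\right) = - 9 \left(t + t^{2}\right) = - 9 t - 9 t^{2}$)
$\frac{p{\left(-11 \right)}}{82} \left(93 - 106\right) = \frac{\left(-9\right) \left(-11\right) \left(1 - 11\right)}{82} \left(93 - 106\right) = \left(-9\right) \left(-11\right) \left(-10\right) \frac{1}{82} \left(-13\right) = \left(-990\right) \frac{1}{82} \left(-13\right) = \left(- \frac{495}{41}\right) \left(-13\right) = \frac{6435}{41}$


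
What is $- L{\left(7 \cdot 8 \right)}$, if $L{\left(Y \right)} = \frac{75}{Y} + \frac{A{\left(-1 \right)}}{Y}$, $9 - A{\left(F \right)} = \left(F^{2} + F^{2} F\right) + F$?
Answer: $- \frac{85}{56} \approx -1.5179$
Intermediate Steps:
$A{\left(F \right)} = 9 - F - F^{2} - F^{3}$ ($A{\left(F \right)} = 9 - \left(\left(F^{2} + F^{2} F\right) + F\right) = 9 - \left(\left(F^{2} + F^{3}\right) + F\right) = 9 - \left(F + F^{2} + F^{3}\right) = 9 - F - F^{2} - F^{3}$)
$L{\left(Y \right)} = \frac{85}{Y}$ ($L{\left(Y \right)} = \frac{75}{Y} + \frac{9 - -1 - \left(-1\right)^{2} - \left(-1\right)^{3}}{Y} = \frac{75}{Y} + \frac{9 + 1 - 1 - -1}{Y} = \frac{75}{Y} + \frac{9 + 1 - 1 + 1}{Y} = \frac{75}{Y} + \frac{10}{Y} = \frac{85}{Y}$)
$- L{\left(7 \cdot 8 \right)} = - \frac{85}{7 \cdot 8} = - \frac{85}{56}$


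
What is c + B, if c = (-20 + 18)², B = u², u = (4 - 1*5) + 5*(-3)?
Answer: 260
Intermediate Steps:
u = -16 (u = (4 - 5) - 15 = -1 - 15 = -16)
B = 256 (B = (-16)² = 256)
c = 4 (c = (-2)² = 4)
c + B = 4 + 256 = 260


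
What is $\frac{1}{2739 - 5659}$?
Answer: $- \frac{1}{2920} \approx -0.00034247$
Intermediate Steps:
$\frac{1}{2739 - 5659} = \frac{1}{-2920} = - \frac{1}{2920}$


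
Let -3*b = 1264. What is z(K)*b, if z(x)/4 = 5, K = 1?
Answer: -25280/3 ≈ -8426.7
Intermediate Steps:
b = -1264/3 (b = -⅓*1264 = -1264/3 ≈ -421.33)
z(x) = 20 (z(x) = 4*5 = 20)
z(K)*b = 20*(-1264/3) = -25280/3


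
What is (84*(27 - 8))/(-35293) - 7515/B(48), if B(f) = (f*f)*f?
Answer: -49081303/433680384 ≈ -0.11317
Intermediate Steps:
B(f) = f³ (B(f) = f²*f = f³)
(84*(27 - 8))/(-35293) - 7515/B(48) = (84*(27 - 8))/(-35293) - 7515/(48³) = (84*19)*(-1/35293) - 7515/110592 = 1596*(-1/35293) - 7515*1/110592 = -1596/35293 - 835/12288 = -49081303/433680384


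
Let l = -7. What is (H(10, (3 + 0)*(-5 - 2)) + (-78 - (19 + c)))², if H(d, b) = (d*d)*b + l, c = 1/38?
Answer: 7014565009/1444 ≈ 4.8577e+6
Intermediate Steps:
c = 1/38 ≈ 0.026316
H(d, b) = -7 + b*d² (H(d, b) = (d*d)*b - 7 = d²*b - 7 = b*d² - 7 = -7 + b*d²)
(H(10, (3 + 0)*(-5 - 2)) + (-78 - (19 + c)))² = ((-7 + ((3 + 0)*(-5 - 2))*10²) + (-78 - (19 + 1/38)))² = ((-7 + (3*(-7))*100) + (-78 - 1*723/38))² = ((-7 - 21*100) + (-78 - 723/38))² = ((-7 - 2100) - 3687/38)² = (-2107 - 3687/38)² = (-83753/38)² = 7014565009/1444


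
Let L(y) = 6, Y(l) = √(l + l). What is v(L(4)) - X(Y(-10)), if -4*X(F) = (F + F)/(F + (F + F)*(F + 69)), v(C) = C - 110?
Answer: (-832*√5 + 28911*I)/(2*(-139*I + 4*√5)) ≈ -104.0 - 0.00023051*I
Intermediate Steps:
Y(l) = √2*√l (Y(l) = √(2*l) = √2*√l)
v(C) = -110 + C
X(F) = -F/(2*(F + 2*F*(69 + F))) (X(F) = -(F + F)/(4*(F + (F + F)*(F + 69))) = -2*F/(4*(F + (2*F)*(69 + F))) = -2*F/(4*(F + 2*F*(69 + F))) = -F/(2*(F + 2*F*(69 + F))))
v(L(4)) - X(Y(-10)) = (-110 + 6) - (-1)/(278 + 4*(√2*√(-10))) = -104 - (-1)/(278 + 4*(√2*(I*√10))) = -104 - (-1)/(278 + 4*(2*I*√5)) = -104 - (-1)/(278 + 8*I*√5) = -104 + 1/(278 + 8*I*√5)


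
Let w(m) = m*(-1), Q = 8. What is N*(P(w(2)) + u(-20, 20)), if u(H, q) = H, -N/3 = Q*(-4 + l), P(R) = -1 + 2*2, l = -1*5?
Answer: -3672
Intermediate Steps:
w(m) = -m
l = -5
P(R) = 3 (P(R) = -1 + 4 = 3)
N = 216 (N = -24*(-4 - 5) = -24*(-9) = -3*(-72) = 216)
N*(P(w(2)) + u(-20, 20)) = 216*(3 - 20) = 216*(-17) = -3672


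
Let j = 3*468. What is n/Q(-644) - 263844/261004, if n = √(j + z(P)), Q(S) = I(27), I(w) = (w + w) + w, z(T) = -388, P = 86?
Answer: -65961/65251 + 2*√254/81 ≈ -0.61737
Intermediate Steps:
I(w) = 3*w (I(w) = 2*w + w = 3*w)
Q(S) = 81 (Q(S) = 3*27 = 81)
j = 1404
n = 2*√254 (n = √(1404 - 388) = √1016 = 2*√254 ≈ 31.875)
n/Q(-644) - 263844/261004 = (2*√254)/81 - 263844/261004 = (2*√254)*(1/81) - 263844*1/261004 = 2*√254/81 - 65961/65251 = -65961/65251 + 2*√254/81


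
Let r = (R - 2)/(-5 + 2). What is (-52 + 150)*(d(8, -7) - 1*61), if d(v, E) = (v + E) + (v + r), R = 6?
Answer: -15680/3 ≈ -5226.7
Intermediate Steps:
r = -4/3 (r = (6 - 2)/(-5 + 2) = 4/(-3) = 4*(-⅓) = -4/3 ≈ -1.3333)
d(v, E) = -4/3 + E + 2*v (d(v, E) = (v + E) + (v - 4/3) = (E + v) + (-4/3 + v) = -4/3 + E + 2*v)
(-52 + 150)*(d(8, -7) - 1*61) = (-52 + 150)*((-4/3 - 7 + 2*8) - 1*61) = 98*((-4/3 - 7 + 16) - 61) = 98*(23/3 - 61) = 98*(-160/3) = -15680/3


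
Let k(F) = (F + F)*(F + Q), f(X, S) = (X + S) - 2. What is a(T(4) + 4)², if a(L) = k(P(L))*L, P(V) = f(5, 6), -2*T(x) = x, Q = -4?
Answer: 32400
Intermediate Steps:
f(X, S) = -2 + S + X (f(X, S) = (S + X) - 2 = -2 + S + X)
T(x) = -x/2
P(V) = 9 (P(V) = -2 + 6 + 5 = 9)
k(F) = 2*F*(-4 + F) (k(F) = (F + F)*(F - 4) = (2*F)*(-4 + F) = 2*F*(-4 + F))
a(L) = 90*L (a(L) = (2*9*(-4 + 9))*L = (2*9*5)*L = 90*L)
a(T(4) + 4)² = (90*(-½*4 + 4))² = (90*(-2 + 4))² = (90*2)² = 180² = 32400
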